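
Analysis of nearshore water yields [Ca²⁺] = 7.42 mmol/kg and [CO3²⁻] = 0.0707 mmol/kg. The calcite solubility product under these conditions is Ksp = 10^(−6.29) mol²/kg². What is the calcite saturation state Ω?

Ksp = 10^(−6.29) = 5.129×10^-7
Ω = [Ca²⁺][CO3²⁻]/Ksp = (7.42×10^-3)(0.0707×10^-3) / 5.129×10^-7 = 1.02

Ω = 1.02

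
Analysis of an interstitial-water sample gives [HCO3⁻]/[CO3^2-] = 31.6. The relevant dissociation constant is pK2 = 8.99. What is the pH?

pH = 7.49

From K2 = [H⁺][CO3^2-]/[HCO3⁻]:  pH = pK2 − log₁₀([HCO3⁻]/[CO3^2-])
log₁₀(31.6) = +1.500
pH = 8.99 − (+1.500) = 7.49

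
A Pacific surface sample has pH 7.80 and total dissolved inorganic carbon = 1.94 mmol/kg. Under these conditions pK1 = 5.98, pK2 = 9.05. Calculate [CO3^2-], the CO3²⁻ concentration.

α₂ = 1 / (1 + [H⁺]/K2 + [H⁺]²/(K1K2)) = 1 / (1 + 10^+1.25 + 10^-0.57)
   = 1 / (1 + 17.783 + 0.26915) = 1/19.052 = 0.05249
[CO3²⁻] = α₂ × DIC = 0.05249 × 1.94 = 0.102 mmol/kg

[CO3²⁻] = 0.102 mmol/kg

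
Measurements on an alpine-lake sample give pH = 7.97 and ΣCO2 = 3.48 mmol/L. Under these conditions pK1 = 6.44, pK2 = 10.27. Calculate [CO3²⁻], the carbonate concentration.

[CO3²⁻] = 16.9 μmol/L

α₂ = 1 / (1 + [H⁺]/K2 + [H⁺]²/(K1K2)) = 1 / (1 + 10^+2.30 + 10^+0.77)
   = 1 / (1 + 199.53 + 5.8884) = 1/206.41 = 0.004845
[CO3²⁻] = α₂ × DIC = 0.004845 × 3.48 = 0.0169 mmol/L = 16.9 μmol/L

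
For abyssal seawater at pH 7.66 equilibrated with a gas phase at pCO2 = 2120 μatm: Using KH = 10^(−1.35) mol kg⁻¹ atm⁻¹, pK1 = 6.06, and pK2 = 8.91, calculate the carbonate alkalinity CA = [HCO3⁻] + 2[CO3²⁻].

[CO2*] = KH · pCO2 = 10^(−1.35) × 2120×10^-6 = 9.470×10^-5 mol/kg
α₀ = 1/(1 + K1/[H⁺] + K1K2/[H⁺]²) = 1/(1 + 10^+1.60 + 10^+0.35) = 0.02323
DIC = [CO2*]/α₀ = 9.470×10^-5 / 0.02323 = 4.077 mmol/kg
CA = (α₁ + 2α₂)·DIC = (0.9248 + 2×0.05200) × 4.077 = 4.19 mmol/kg

CA = 4.19 mmol/kg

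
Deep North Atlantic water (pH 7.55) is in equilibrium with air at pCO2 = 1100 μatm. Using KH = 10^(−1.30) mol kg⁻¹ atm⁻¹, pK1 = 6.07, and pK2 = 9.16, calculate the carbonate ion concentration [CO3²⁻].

[CO3²⁻] = 0.0409 mmol/kg

[CO2*] = KH · pCO2 = 10^(−1.30) × 1100×10^-6 = 5.513×10^-5 mol/kg
α₀ = 1/(1 + K1/[H⁺] + K1K2/[H⁺]²) = 1/(1 + 10^+1.48 + 10^-0.13) = 0.03131
DIC = [CO2*]/α₀ = 5.513×10^-5 / 0.03131 = 1.761 mmol/kg
[CO3²⁻] = α₂·DIC; α₂ = 0.02321, so [CO3²⁻] = 0.02321 × 1.761 = 0.0409 mmol/kg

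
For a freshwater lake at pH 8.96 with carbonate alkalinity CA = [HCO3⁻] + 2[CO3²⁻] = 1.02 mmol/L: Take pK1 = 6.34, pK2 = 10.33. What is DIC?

DIC = 0.982 mmol/L

CA = [HCO3⁻] + 2[CO3²⁻] = (α₁ + 2α₂)·DIC
At pH 8.96: [H⁺]/K1 = 10^-2.62 = 0.0023988, K2/[H⁺] = 10^-1.37 = 0.042658
α₁ = 1/(1 + 0.0023988 + 0.042658) = 1/1.0451 = 0.9569; α₂ = α₁·K2/[H⁺] = 0.04082
α₁ + 2α₂ = 1.0385
DIC = CA / (α₁ + 2α₂) = 1.02 / 1.0385 = 0.982 mmol/L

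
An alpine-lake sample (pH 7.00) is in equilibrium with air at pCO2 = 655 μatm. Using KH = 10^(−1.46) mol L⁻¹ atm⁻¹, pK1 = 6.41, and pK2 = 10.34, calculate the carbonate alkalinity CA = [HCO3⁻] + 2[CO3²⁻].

[CO2*] = KH · pCO2 = 10^(−1.46) × 655×10^-6 = 2.271×10^-5 mol/L
α₀ = 1/(1 + K1/[H⁺] + K1K2/[H⁺]²) = 1/(1 + 10^+0.59 + 10^-2.75) = 0.2044
DIC = [CO2*]/α₀ = 2.271×10^-5 / 0.2044 = 0.1111 mmol/L
CA = (α₁ + 2α₂)·DIC = (0.7952 + 2×0.0003635) × 0.1111 = 0.0884 mmol/L

CA = 0.0884 mmol/L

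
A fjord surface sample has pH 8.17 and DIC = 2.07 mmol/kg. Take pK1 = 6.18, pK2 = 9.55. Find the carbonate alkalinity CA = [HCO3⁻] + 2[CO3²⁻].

CA = [HCO3⁻] + 2[CO3²⁻] = (α₁ + 2α₂)·DIC
At pH 8.17: [H⁺]/K1 = 10^-1.99 = 0.010233, K2/[H⁺] = 10^-1.38 = 0.041687
α₁ = 1/(1 + 0.010233 + 0.041687) = 1/1.0519 = 0.9506; α₂ = α₁·K2/[H⁺] = 0.03963
α₁ + 2α₂ = 1.0299
CA = 1.0299 × 2.07 = 2.13 mmol/kg

CA = 2.13 mmol/kg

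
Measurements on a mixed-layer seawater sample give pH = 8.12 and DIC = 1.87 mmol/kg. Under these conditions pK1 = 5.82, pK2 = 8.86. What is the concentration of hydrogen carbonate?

[HCO3⁻] = 1.58 mmol/kg

α₁ = 1 / (1 + [H⁺]/K1 + K2/[H⁺]) = 1 / (1 + 10^-2.30 + 10^-0.74)
   = 1 / (1 + 0.0050119 + 0.18197) = 1/1.1870 = 0.8425
[HCO3⁻] = α₁ × DIC = 0.8425 × 1.87 = 1.58 mmol/kg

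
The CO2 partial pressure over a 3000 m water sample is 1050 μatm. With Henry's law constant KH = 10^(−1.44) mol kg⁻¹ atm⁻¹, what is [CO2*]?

KH = 10^(−1.44) = 3.631×10^-2 mol kg⁻¹ atm⁻¹
[CO2*] = KH · pCO2 = 3.631×10^-2 × 1050×10^-6 atm = 3.81×10^-5 mol/kg

[CO2*] = 38.1 μmol/kg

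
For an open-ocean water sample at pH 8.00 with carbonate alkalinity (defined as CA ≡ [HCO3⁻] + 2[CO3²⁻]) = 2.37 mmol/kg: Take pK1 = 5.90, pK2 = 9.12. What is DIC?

DIC = 2.23 mmol/kg

CA = [HCO3⁻] + 2[CO3²⁻] = (α₁ + 2α₂)·DIC
At pH 8.00: [H⁺]/K1 = 10^-2.10 = 0.0079433, K2/[H⁺] = 10^-1.12 = 0.075858
α₁ = 1/(1 + 0.0079433 + 0.075858) = 1/1.0838 = 0.9227; α₂ = α₁·K2/[H⁺] = 0.06999
α₁ + 2α₂ = 1.0627
DIC = CA / (α₁ + 2α₂) = 2.37 / 1.0627 = 2.23 mmol/kg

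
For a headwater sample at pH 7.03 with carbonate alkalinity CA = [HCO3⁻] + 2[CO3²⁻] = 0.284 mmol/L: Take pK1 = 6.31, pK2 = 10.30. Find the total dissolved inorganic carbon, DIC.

CA = [HCO3⁻] + 2[CO3²⁻] = (α₁ + 2α₂)·DIC
At pH 7.03: [H⁺]/K1 = 10^-0.72 = 0.19055, K2/[H⁺] = 10^-3.27 = 0.00053703
α₁ = 1/(1 + 0.19055 + 0.00053703) = 1/1.1911 = 0.8396; α₂ = α₁·K2/[H⁺] = 0.0004509
α₁ + 2α₂ = 0.8405
DIC = CA / (α₁ + 2α₂) = 0.284 / 0.8405 = 0.338 mmol/L

DIC = 0.338 mmol/L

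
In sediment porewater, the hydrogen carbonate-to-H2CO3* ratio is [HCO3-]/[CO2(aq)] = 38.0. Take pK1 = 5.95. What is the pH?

pH = 7.53

From K1 = [H⁺][HCO3-]/[CO2(aq)]:  pH = pK1 + log₁₀([HCO3-]/[CO2(aq)])
log₁₀(38.0) = +1.580
pH = 5.95 + (+1.580) = 7.53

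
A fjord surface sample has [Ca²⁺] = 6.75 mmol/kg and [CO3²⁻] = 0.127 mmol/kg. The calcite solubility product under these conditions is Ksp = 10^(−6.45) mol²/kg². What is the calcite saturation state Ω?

Ω = 2.42

Ksp = 10^(−6.45) = 3.548×10^-7
Ω = [Ca²⁺][CO3²⁻]/Ksp = (6.75×10^-3)(0.127×10^-3) / 3.548×10^-7 = 2.42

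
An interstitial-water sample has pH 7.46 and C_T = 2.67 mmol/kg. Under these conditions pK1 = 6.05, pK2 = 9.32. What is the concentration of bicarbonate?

[HCO3⁻] = 2.54 mmol/kg

α₁ = 1 / (1 + [H⁺]/K1 + K2/[H⁺]) = 1 / (1 + 10^-1.41 + 10^-1.86)
   = 1 / (1 + 0.038905 + 0.013804) = 1/1.0527 = 0.9499
[HCO3⁻] = α₁ × DIC = 0.9499 × 2.67 = 2.54 mmol/kg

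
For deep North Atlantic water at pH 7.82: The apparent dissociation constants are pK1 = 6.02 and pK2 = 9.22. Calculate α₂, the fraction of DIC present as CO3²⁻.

α₂ = 1 / (1 + [H⁺]/K2 + [H⁺]²/(K1K2)) = 1 / (1 + 10^+1.40 + 10^-0.40)
   = 1 / (1 + 25.119 + 0.39811) = 1/26.517 = 0.03771

α₂ = 0.0377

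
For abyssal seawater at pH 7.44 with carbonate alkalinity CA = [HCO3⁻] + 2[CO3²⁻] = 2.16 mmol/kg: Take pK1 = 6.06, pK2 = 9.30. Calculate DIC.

CA = [HCO3⁻] + 2[CO3²⁻] = (α₁ + 2α₂)·DIC
At pH 7.44: [H⁺]/K1 = 10^-1.38 = 0.041687, K2/[H⁺] = 10^-1.86 = 0.013804
α₁ = 1/(1 + 0.041687 + 0.013804) = 1/1.0555 = 0.9474; α₂ = α₁·K2/[H⁺] = 0.01308
α₁ + 2α₂ = 0.9736
DIC = CA / (α₁ + 2α₂) = 2.16 / 0.9736 = 2.22 mmol/kg

DIC = 2.22 mmol/kg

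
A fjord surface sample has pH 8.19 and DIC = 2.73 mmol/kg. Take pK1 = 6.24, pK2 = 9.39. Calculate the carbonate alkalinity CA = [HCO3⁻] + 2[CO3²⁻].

CA = [HCO3⁻] + 2[CO3²⁻] = (α₁ + 2α₂)·DIC
At pH 8.19: [H⁺]/K1 = 10^-1.95 = 0.011220, K2/[H⁺] = 10^-1.20 = 0.063096
α₁ = 1/(1 + 0.011220 + 0.063096) = 1/1.0743 = 0.9308; α₂ = α₁·K2/[H⁺] = 0.05873
α₁ + 2α₂ = 1.0483
CA = 1.0483 × 2.73 = 2.86 mmol/kg

CA = 2.86 mmol/kg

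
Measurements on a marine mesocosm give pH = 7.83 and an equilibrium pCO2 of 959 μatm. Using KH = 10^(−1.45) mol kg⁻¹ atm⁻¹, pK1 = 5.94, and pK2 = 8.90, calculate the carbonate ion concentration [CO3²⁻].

[CO3²⁻] = 0.225 mmol/kg

[CO2*] = KH · pCO2 = 10^(−1.45) × 959×10^-6 = 3.403×10^-5 mol/kg
α₀ = 1/(1 + K1/[H⁺] + K1K2/[H⁺]²) = 1/(1 + 10^+1.89 + 10^+0.82) = 0.01173
DIC = [CO2*]/α₀ = 3.403×10^-5 / 0.01173 = 2.900 mmol/kg
[CO3²⁻] = α₂·DIC; α₂ = 0.07752, so [CO3²⁻] = 0.07752 × 2.900 = 0.225 mmol/kg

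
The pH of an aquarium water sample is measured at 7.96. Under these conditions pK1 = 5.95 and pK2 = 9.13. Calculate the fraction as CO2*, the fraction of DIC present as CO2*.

α₀ = 1 / (1 + K1/[H⁺] + K1K2/[H⁺]²) = 1 / (1 + 10^+2.01 + 10^+0.84)
   = 1 / (1 + 102.33 + 6.9183) = 1/110.25 = 0.009070

α₀ = 0.00907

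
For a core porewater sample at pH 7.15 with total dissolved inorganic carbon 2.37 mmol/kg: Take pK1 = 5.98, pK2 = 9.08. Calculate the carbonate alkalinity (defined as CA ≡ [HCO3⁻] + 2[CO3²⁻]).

CA = [HCO3⁻] + 2[CO3²⁻] = (α₁ + 2α₂)·DIC
At pH 7.15: [H⁺]/K1 = 10^-1.17 = 0.067608, K2/[H⁺] = 10^-1.93 = 0.011749
α₁ = 1/(1 + 0.067608 + 0.011749) = 1/1.0794 = 0.9265; α₂ = α₁·K2/[H⁺] = 0.01089
α₁ + 2α₂ = 0.9482
CA = 0.9482 × 2.37 = 2.25 mmol/kg

CA = 2.25 mmol/kg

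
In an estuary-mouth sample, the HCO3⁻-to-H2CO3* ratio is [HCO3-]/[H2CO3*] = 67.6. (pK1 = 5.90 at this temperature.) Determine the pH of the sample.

pH = 7.73

From K1 = [H⁺][HCO3-]/[H2CO3*]:  pH = pK1 + log₁₀([HCO3-]/[H2CO3*])
log₁₀(67.6) = +1.830
pH = 5.90 + (+1.830) = 7.73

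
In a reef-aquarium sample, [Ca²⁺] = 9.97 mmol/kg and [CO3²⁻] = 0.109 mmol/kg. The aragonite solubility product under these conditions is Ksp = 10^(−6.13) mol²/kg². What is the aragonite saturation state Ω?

Ω = 1.47

Ksp = 10^(−6.13) = 7.413×10^-7
Ω = [Ca²⁺][CO3²⁻]/Ksp = (9.97×10^-3)(0.109×10^-3) / 7.413×10^-7 = 1.47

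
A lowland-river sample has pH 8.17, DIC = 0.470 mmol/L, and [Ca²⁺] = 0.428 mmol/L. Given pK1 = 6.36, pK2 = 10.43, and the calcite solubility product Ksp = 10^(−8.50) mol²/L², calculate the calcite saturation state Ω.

α₂ = 1 / (1 + [H⁺]/K2 + [H⁺]²/(K1K2)) = 1 / (1 + 10^+2.26 + 10^+0.45)
   = 1 / (1 + 181.97 + 2.8184) = 1/185.79 = 0.005382
[CO3²⁻] = α₂ × DIC = 0.005382 × 0.470 = 0.002530 mmol/L = 2.530 μmol/L
Ksp = 10^(−8.50) = 3.162×10^-9
Ω = [Ca²⁺][CO3²⁻]/Ksp = (0.428×10^-3)(2.530×10^-6) / 3.162×10^-9 = 0.342

Ω = 0.342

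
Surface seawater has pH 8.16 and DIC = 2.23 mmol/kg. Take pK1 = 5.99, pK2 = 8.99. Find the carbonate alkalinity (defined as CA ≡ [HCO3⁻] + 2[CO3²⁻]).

CA = [HCO3⁻] + 2[CO3²⁻] = (α₁ + 2α₂)·DIC
At pH 8.16: [H⁺]/K1 = 10^-2.17 = 0.0067608, K2/[H⁺] = 10^-0.83 = 0.14791
α₁ = 1/(1 + 0.0067608 + 0.14791) = 1/1.1547 = 0.8660; α₂ = α₁·K2/[H⁺] = 0.1281
α₁ + 2α₂ = 1.1222
CA = 1.1222 × 2.23 = 2.50 mmol/kg

CA = 2.50 mmol/kg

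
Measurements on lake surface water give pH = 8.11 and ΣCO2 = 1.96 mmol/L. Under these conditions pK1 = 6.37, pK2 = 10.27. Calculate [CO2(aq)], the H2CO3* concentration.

[CO2*] = 0.0348 mmol/L

α₀ = 1 / (1 + K1/[H⁺] + K1K2/[H⁺]²) = 1 / (1 + 10^+1.74 + 10^-0.42)
   = 1 / (1 + 54.954 + 0.38019) = 1/56.334 = 0.01775
[CO2*] = α₀ × DIC = 0.01775 × 1.96 = 0.0348 mmol/L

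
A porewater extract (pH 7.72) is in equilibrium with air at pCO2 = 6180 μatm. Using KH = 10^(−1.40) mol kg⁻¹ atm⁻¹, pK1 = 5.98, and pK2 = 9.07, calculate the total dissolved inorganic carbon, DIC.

DIC = 14.4 mmol/kg

[CO2*] = KH · pCO2 = 10^(−1.40) × 6180×10^-6 = 2.460×10^-4 mol/kg
α₀ = 1/(1 + K1/[H⁺] + K1K2/[H⁺]²) = 1/(1 + 10^+1.74 + 10^+0.39) = 0.01712
DIC = [CO2*]/α₀ = 2.460×10^-4 / 0.01712 = 14.4 mmol/kg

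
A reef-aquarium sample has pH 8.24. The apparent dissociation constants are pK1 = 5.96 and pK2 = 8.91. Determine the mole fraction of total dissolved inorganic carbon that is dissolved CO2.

α₀ = 0.00431

α₀ = 1 / (1 + K1/[H⁺] + K1K2/[H⁺]²) = 1 / (1 + 10^+2.28 + 10^+1.61)
   = 1 / (1 + 190.55 + 40.738) = 1/232.28 = 0.004305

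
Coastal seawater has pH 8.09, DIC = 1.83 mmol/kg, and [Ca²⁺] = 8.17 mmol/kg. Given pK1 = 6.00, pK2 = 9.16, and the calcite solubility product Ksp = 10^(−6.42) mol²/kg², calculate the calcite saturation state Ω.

α₂ = 1 / (1 + [H⁺]/K2 + [H⁺]²/(K1K2)) = 1 / (1 + 10^+1.07 + 10^-1.02)
   = 1 / (1 + 11.749 + 0.095499) = 1/12.844 = 0.07785
[CO3²⁻] = α₂ × DIC = 0.07785 × 1.83 = 0.1425 mmol/kg
Ksp = 10^(−6.42) = 3.802×10^-7
Ω = [Ca²⁺][CO3²⁻]/Ksp = (8.17×10^-3)(1.425×10^-4) / 3.802×10^-7 = 3.06

Ω = 3.06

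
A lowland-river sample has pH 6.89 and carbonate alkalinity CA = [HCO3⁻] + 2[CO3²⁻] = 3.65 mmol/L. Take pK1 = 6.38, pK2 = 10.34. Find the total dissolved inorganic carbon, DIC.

DIC = 4.78 mmol/L

CA = [HCO3⁻] + 2[CO3²⁻] = (α₁ + 2α₂)·DIC
At pH 6.89: [H⁺]/K1 = 10^-0.51 = 0.30903, K2/[H⁺] = 10^-3.45 = 0.00035481
α₁ = 1/(1 + 0.30903 + 0.00035481) = 1/1.3094 = 0.7637; α₂ = α₁·K2/[H⁺] = 0.0002710
α₁ + 2α₂ = 0.7643
DIC = CA / (α₁ + 2α₂) = 3.65 / 0.7643 = 4.78 mmol/L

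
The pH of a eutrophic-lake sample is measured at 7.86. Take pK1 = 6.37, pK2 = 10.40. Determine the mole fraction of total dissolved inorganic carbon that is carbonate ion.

α₂ = 0.00279

α₂ = 1 / (1 + [H⁺]/K2 + [H⁺]²/(K1K2)) = 1 / (1 + 10^+2.54 + 10^+1.05)
   = 1 / (1 + 346.74 + 11.220) = 1/358.96 = 0.002786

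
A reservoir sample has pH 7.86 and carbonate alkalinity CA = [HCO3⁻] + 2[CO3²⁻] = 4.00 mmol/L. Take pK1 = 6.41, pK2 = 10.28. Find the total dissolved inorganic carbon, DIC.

CA = [HCO3⁻] + 2[CO3²⁻] = (α₁ + 2α₂)·DIC
At pH 7.86: [H⁺]/K1 = 10^-1.45 = 0.035481, K2/[H⁺] = 10^-2.42 = 0.0038019
α₁ = 1/(1 + 0.035481 + 0.0038019) = 1/1.0393 = 0.9622; α₂ = α₁·K2/[H⁺] = 0.003658
α₁ + 2α₂ = 0.9695
DIC = CA / (α₁ + 2α₂) = 4.00 / 0.9695 = 4.13 mmol/L

DIC = 4.13 mmol/L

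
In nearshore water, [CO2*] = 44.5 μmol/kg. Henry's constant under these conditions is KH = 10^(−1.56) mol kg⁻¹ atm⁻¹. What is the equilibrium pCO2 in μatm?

KH = 10^(−1.56) = 2.754×10^-2 mol kg⁻¹ atm⁻¹
pCO2 = [CO2*]/KH = 44.5×10^-6 / 2.754×10^-2 = 1.62×10^-3 atm = 1620 μatm

pCO2 = 1620 μatm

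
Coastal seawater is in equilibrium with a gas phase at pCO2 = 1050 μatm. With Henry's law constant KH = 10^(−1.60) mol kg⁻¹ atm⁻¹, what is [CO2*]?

[CO2*] = 26.4 μmol/kg

KH = 10^(−1.60) = 2.512×10^-2 mol kg⁻¹ atm⁻¹
[CO2*] = KH · pCO2 = 2.512×10^-2 × 1050×10^-6 atm = 2.64×10^-5 mol/kg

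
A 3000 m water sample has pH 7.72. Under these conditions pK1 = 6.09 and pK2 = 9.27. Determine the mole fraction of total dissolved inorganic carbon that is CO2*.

α₀ = 0.0223

α₀ = 1 / (1 + K1/[H⁺] + K1K2/[H⁺]²) = 1 / (1 + 10^+1.63 + 10^+0.08)
   = 1 / (1 + 42.658 + 1.2023) = 1/44.860 = 0.02229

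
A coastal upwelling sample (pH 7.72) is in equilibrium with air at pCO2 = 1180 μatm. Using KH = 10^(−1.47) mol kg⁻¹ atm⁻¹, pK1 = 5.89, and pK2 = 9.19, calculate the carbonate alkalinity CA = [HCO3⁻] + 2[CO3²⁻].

[CO2*] = KH · pCO2 = 10^(−1.47) × 1180×10^-6 = 3.998×10^-5 mol/kg
α₀ = 1/(1 + K1/[H⁺] + K1K2/[H⁺]²) = 1/(1 + 10^+1.83 + 10^+0.36) = 0.01410
DIC = [CO2*]/α₀ = 3.998×10^-5 / 0.01410 = 2.835 mmol/kg
CA = (α₁ + 2α₂)·DIC = (0.9536 + 2×0.03231) × 2.835 = 2.89 mmol/kg

CA = 2.89 mmol/kg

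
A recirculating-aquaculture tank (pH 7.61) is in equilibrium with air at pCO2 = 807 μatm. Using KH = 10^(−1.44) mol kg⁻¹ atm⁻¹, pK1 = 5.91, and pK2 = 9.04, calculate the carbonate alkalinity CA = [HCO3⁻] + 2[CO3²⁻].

[CO2*] = KH · pCO2 = 10^(−1.44) × 807×10^-6 = 2.930×10^-5 mol/kg
α₀ = 1/(1 + K1/[H⁺] + K1K2/[H⁺]²) = 1/(1 + 10^+1.70 + 10^+0.27) = 0.01887
DIC = [CO2*]/α₀ = 2.930×10^-5 / 0.01887 = 1.552 mmol/kg
CA = (α₁ + 2α₂)·DIC = (0.9460 + 2×0.03515) × 1.552 = 1.58 mmol/kg

CA = 1.58 mmol/kg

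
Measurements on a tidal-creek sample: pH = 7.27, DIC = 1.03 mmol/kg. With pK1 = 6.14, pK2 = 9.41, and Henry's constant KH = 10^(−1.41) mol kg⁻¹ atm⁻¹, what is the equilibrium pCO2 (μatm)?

α₀ = 1 / (1 + K1/[H⁺] + K1K2/[H⁺]²) = 1 / (1 + 10^+1.13 + 10^-1.01)
   = 1 / (1 + 13.490 + 0.097724) = 1/14.587 = 0.06855
[CO2*] = α₀ × DIC = 0.06855 × 1.03 = 0.07061 mmol/kg
pCO2 = [CO2*]/KH = 7.061×10^-5 / 3.890×10^-2 = 1810 μatm

pCO2 = 1810 μatm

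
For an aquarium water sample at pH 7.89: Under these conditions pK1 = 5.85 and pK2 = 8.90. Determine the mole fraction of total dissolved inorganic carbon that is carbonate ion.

α₂ = 1 / (1 + [H⁺]/K2 + [H⁺]²/(K1K2)) = 1 / (1 + 10^+1.01 + 10^-1.03)
   = 1 / (1 + 10.233 + 0.093325) = 1/11.326 = 0.08829

α₂ = 0.0883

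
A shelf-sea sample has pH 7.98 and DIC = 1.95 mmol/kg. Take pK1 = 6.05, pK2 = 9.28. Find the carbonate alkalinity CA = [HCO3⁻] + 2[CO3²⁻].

CA = 2.02 mmol/kg

CA = [HCO3⁻] + 2[CO3²⁻] = (α₁ + 2α₂)·DIC
At pH 7.98: [H⁺]/K1 = 10^-1.93 = 0.011749, K2/[H⁺] = 10^-1.30 = 0.050119
α₁ = 1/(1 + 0.011749 + 0.050119) = 1/1.0619 = 0.9417; α₂ = α₁·K2/[H⁺] = 0.04720
α₁ + 2α₂ = 1.0361
CA = 1.0361 × 1.95 = 2.02 mmol/kg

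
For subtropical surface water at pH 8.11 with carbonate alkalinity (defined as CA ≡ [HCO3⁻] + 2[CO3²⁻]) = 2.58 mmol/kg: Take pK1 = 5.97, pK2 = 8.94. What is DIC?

DIC = 2.30 mmol/kg

CA = [HCO3⁻] + 2[CO3²⁻] = (α₁ + 2α₂)·DIC
At pH 8.11: [H⁺]/K1 = 10^-2.14 = 0.0072444, K2/[H⁺] = 10^-0.83 = 0.14791
α₁ = 1/(1 + 0.0072444 + 0.14791) = 1/1.1552 = 0.8657; α₂ = α₁·K2/[H⁺] = 0.1280
α₁ + 2α₂ = 1.1218
DIC = CA / (α₁ + 2α₂) = 2.58 / 1.1218 = 2.30 mmol/kg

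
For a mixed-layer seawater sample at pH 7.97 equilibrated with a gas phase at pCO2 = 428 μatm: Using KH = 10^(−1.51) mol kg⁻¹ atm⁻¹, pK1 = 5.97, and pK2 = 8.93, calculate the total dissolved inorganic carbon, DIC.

[CO2*] = KH · pCO2 = 10^(−1.51) × 428×10^-6 = 1.323×10^-5 mol/kg
α₀ = 1/(1 + K1/[H⁺] + K1K2/[H⁺]²) = 1/(1 + 10^+2.00 + 10^+1.04) = 0.008931
DIC = [CO2*]/α₀ = 1.323×10^-5 / 0.008931 = 1.48 mmol/kg

DIC = 1.48 mmol/kg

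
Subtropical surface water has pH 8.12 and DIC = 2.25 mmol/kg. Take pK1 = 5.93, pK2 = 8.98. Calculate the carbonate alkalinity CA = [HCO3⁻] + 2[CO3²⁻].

CA = 2.51 mmol/kg

CA = [HCO3⁻] + 2[CO3²⁻] = (α₁ + 2α₂)·DIC
At pH 8.12: [H⁺]/K1 = 10^-2.19 = 0.0064565, K2/[H⁺] = 10^-0.86 = 0.13804
α₁ = 1/(1 + 0.0064565 + 0.13804) = 1/1.1445 = 0.8737; α₂ = α₁·K2/[H⁺] = 0.1206
α₁ + 2α₂ = 1.1150
CA = 1.1150 × 2.25 = 2.51 mmol/kg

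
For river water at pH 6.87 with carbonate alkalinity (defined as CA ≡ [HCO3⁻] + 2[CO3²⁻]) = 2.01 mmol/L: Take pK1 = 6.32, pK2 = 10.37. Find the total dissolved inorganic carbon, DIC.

DIC = 2.58 mmol/L

CA = [HCO3⁻] + 2[CO3²⁻] = (α₁ + 2α₂)·DIC
At pH 6.87: [H⁺]/K1 = 10^-0.55 = 0.28184, K2/[H⁺] = 10^-3.50 = 0.00031623
α₁ = 1/(1 + 0.28184 + 0.00031623) = 1/1.2822 = 0.7799; α₂ = α₁·K2/[H⁺] = 0.0002466
α₁ + 2α₂ = 0.7804
DIC = CA / (α₁ + 2α₂) = 2.01 / 0.7804 = 2.58 mmol/L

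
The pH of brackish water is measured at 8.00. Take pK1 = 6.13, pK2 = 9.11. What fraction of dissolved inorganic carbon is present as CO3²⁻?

α₂ = 0.0711

α₂ = 1 / (1 + [H⁺]/K2 + [H⁺]²/(K1K2)) = 1 / (1 + 10^+1.11 + 10^-0.76)
   = 1 / (1 + 12.882 + 0.17378) = 1/14.056 = 0.07114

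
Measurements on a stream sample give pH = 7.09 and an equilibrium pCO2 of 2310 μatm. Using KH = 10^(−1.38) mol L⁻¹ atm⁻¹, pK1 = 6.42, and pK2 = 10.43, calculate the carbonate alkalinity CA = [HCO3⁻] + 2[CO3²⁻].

CA = 0.451 mmol/L

[CO2*] = KH · pCO2 = 10^(−1.38) × 2310×10^-6 = 9.630×10^-5 mol/L
α₀ = 1/(1 + K1/[H⁺] + K1K2/[H⁺]²) = 1/(1 + 10^+0.67 + 10^-2.67) = 0.1761
DIC = [CO2*]/α₀ = 9.630×10^-5 / 0.1761 = 0.5469 mmol/L
CA = (α₁ + 2α₂)·DIC = (0.8236 + 2×0.0003764) × 0.5469 = 0.451 mmol/L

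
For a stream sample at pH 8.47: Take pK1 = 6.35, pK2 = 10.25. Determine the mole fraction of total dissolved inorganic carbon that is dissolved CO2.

α₀ = 1 / (1 + K1/[H⁺] + K1K2/[H⁺]²) = 1 / (1 + 10^+2.12 + 10^+0.34)
   = 1 / (1 + 131.83 + 2.1878) = 1/135.01 = 0.007407

α₀ = 0.00741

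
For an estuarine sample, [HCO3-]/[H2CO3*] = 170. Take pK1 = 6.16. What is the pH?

From K1 = [H⁺][HCO3-]/[H2CO3*]:  pH = pK1 + log₁₀([HCO3-]/[H2CO3*])
log₁₀(170) = +2.230
pH = 6.16 + (+2.230) = 8.39

pH = 8.39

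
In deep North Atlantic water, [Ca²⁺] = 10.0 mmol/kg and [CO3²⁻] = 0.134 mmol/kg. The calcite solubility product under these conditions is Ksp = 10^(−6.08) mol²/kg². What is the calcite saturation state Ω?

Ω = 1.61

Ksp = 10^(−6.08) = 8.318×10^-7
Ω = [Ca²⁺][CO3²⁻]/Ksp = (10.0×10^-3)(0.134×10^-3) / 8.318×10^-7 = 1.61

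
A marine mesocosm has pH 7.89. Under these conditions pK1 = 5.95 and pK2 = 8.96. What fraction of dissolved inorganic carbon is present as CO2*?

α₀ = 1 / (1 + K1/[H⁺] + K1K2/[H⁺]²) = 1 / (1 + 10^+1.94 + 10^+0.87)
   = 1 / (1 + 87.096 + 7.4131) = 1/95.509 = 0.01047

α₀ = 0.0105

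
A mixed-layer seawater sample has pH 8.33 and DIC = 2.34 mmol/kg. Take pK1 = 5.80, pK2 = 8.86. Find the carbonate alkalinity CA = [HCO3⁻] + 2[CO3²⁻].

CA = 2.87 mmol/kg

CA = [HCO3⁻] + 2[CO3²⁻] = (α₁ + 2α₂)·DIC
At pH 8.33: [H⁺]/K1 = 10^-2.53 = 0.0029512, K2/[H⁺] = 10^-0.53 = 0.29512
α₁ = 1/(1 + 0.0029512 + 0.29512) = 1/1.2981 = 0.7704; α₂ = α₁·K2/[H⁺] = 0.2274
α₁ + 2α₂ = 1.2251
CA = 1.2251 × 2.34 = 2.87 mmol/kg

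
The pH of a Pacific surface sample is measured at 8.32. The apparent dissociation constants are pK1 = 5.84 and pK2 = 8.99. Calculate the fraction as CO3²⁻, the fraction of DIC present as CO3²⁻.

α₂ = 1 / (1 + [H⁺]/K2 + [H⁺]²/(K1K2)) = 1 / (1 + 10^+0.67 + 10^-1.81)
   = 1 / (1 + 4.6774 + 0.015488) = 1/5.6928 = 0.1757

α₂ = 0.176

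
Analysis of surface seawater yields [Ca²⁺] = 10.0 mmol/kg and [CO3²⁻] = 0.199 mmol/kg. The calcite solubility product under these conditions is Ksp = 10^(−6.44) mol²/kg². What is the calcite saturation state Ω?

Ksp = 10^(−6.44) = 3.631×10^-7
Ω = [Ca²⁺][CO3²⁻]/Ksp = (10.0×10^-3)(0.199×10^-3) / 3.631×10^-7 = 5.48

Ω = 5.48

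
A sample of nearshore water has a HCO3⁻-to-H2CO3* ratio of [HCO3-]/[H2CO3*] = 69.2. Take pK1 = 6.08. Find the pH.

From K1 = [H⁺][HCO3-]/[H2CO3*]:  pH = pK1 + log₁₀([HCO3-]/[H2CO3*])
log₁₀(69.2) = +1.840
pH = 6.08 + (+1.840) = 7.92

pH = 7.92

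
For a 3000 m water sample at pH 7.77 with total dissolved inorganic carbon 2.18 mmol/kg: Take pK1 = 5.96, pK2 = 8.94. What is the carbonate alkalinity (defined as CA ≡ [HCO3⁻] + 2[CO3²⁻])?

CA = 2.28 mmol/kg

CA = [HCO3⁻] + 2[CO3²⁻] = (α₁ + 2α₂)·DIC
At pH 7.77: [H⁺]/K1 = 10^-1.81 = 0.015488, K2/[H⁺] = 10^-1.17 = 0.067608
α₁ = 1/(1 + 0.015488 + 0.067608) = 1/1.0831 = 0.9233; α₂ = α₁·K2/[H⁺] = 0.06242
α₁ + 2α₂ = 1.0481
CA = 1.0481 × 2.18 = 2.28 mmol/kg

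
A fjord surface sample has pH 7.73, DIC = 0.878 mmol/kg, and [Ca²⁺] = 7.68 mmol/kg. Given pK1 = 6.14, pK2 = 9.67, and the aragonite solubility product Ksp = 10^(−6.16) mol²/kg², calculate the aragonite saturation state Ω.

Ω = 0.108

α₂ = 1 / (1 + [H⁺]/K2 + [H⁺]²/(K1K2)) = 1 / (1 + 10^+1.94 + 10^+0.35)
   = 1 / (1 + 87.096 + 2.2387) = 1/90.335 = 0.01107
[CO3²⁻] = α₂ × DIC = 0.01107 × 0.878 = 0.009719 mmol/kg = 9.719 μmol/kg
Ksp = 10^(−6.16) = 6.918×10^-7
Ω = [Ca²⁺][CO3²⁻]/Ksp = (7.68×10^-3)(9.719×10^-6) / 6.918×10^-7 = 0.108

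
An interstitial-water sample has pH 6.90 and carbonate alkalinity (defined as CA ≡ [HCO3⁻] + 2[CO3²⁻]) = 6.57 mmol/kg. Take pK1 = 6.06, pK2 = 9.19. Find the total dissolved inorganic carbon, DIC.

CA = [HCO3⁻] + 2[CO3²⁻] = (α₁ + 2α₂)·DIC
At pH 6.90: [H⁺]/K1 = 10^-0.84 = 0.14454, K2/[H⁺] = 10^-2.29 = 0.0051286
α₁ = 1/(1 + 0.14454 + 0.0051286) = 1/1.1497 = 0.8698; α₂ = α₁·K2/[H⁺] = 0.004461
α₁ + 2α₂ = 0.8787
DIC = CA / (α₁ + 2α₂) = 6.57 / 0.8787 = 7.48 mmol/kg

DIC = 7.48 mmol/kg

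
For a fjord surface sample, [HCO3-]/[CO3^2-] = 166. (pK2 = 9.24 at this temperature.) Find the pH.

pH = 7.02

From K2 = [H⁺][CO3^2-]/[HCO3-]:  pH = pK2 − log₁₀([HCO3-]/[CO3^2-])
log₁₀(166) = +2.220
pH = 9.24 − (+2.220) = 7.02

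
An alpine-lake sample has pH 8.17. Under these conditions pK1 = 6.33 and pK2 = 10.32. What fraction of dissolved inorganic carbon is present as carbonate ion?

α₂ = 1 / (1 + [H⁺]/K2 + [H⁺]²/(K1K2)) = 1 / (1 + 10^+2.15 + 10^+0.31)
   = 1 / (1 + 141.25 + 2.0417) = 1/144.30 = 0.006930

α₂ = 0.00693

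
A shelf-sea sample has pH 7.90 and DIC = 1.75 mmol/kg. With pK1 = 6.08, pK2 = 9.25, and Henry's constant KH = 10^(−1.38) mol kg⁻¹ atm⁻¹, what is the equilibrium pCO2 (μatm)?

pCO2 = 600 μatm

α₀ = 1 / (1 + K1/[H⁺] + K1K2/[H⁺]²) = 1 / (1 + 10^+1.82 + 10^+0.47)
   = 1 / (1 + 66.069 + 2.9512) = 1/70.021 = 0.01428
[CO2*] = α₀ × DIC = 0.01428 × 1.75 = 0.02499 mmol/kg
pCO2 = [CO2*]/KH = 2.499×10^-5 / 4.169×10^-2 = 600 μatm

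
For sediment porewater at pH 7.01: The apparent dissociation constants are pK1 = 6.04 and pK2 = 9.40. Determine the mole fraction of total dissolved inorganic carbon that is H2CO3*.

α₀ = 0.0964

α₀ = 1 / (1 + K1/[H⁺] + K1K2/[H⁺]²) = 1 / (1 + 10^+0.97 + 10^-1.42)
   = 1 / (1 + 9.3325 + 0.038019) = 1/10.371 = 0.09643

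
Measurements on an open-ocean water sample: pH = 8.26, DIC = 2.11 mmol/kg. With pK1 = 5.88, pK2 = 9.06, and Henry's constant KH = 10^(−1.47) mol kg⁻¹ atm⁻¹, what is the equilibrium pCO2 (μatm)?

pCO2 = 223 μatm

α₀ = 1 / (1 + K1/[H⁺] + K1K2/[H⁺]²) = 1 / (1 + 10^+2.38 + 10^+1.58)
   = 1 / (1 + 239.88 + 38.019) = 1/278.90 = 0.003585
[CO2*] = α₀ × DIC = 0.003585 × 2.11 = 0.007565 mmol/kg = 7.565 μmol/kg
pCO2 = [CO2*]/KH = 7.565×10^-6 / 3.388×10^-2 = 223 μatm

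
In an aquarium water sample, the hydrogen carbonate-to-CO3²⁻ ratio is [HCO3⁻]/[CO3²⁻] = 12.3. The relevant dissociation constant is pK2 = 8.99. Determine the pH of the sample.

From K2 = [H⁺][CO3²⁻]/[HCO3⁻]:  pH = pK2 − log₁₀([HCO3⁻]/[CO3²⁻])
log₁₀(12.3) = +1.090
pH = 8.99 − (+1.090) = 7.90

pH = 7.90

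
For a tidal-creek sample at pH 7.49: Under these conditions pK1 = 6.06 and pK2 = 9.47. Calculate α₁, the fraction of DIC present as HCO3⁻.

α₁ = 1 / (1 + [H⁺]/K1 + K2/[H⁺]) = 1 / (1 + 10^-1.43 + 10^-1.98)
   = 1 / (1 + 0.037154 + 0.010471) = 1/1.0476 = 0.9545

α₁ = 0.955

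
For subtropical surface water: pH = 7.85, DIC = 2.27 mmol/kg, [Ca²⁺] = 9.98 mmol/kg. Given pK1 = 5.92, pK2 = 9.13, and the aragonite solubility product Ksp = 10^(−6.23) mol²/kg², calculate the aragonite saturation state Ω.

α₂ = 1 / (1 + [H⁺]/K2 + [H⁺]²/(K1K2)) = 1 / (1 + 10^+1.28 + 10^-0.65)
   = 1 / (1 + 19.055 + 0.22387) = 1/20.278 = 0.04931
[CO3²⁻] = α₂ × DIC = 0.04931 × 2.27 = 0.1119 mmol/kg
Ksp = 10^(−6.23) = 5.888×10^-7
Ω = [Ca²⁺][CO3²⁻]/Ksp = (9.98×10^-3)(1.119×10^-4) / 5.888×10^-7 = 1.90

Ω = 1.90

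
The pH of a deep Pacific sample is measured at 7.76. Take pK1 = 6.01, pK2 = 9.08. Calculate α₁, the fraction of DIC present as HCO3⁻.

α₁ = 0.938

α₁ = 1 / (1 + [H⁺]/K1 + K2/[H⁺]) = 1 / (1 + 10^-1.75 + 10^-1.32)
   = 1 / (1 + 0.017783 + 0.047863) = 1/1.0656 = 0.9384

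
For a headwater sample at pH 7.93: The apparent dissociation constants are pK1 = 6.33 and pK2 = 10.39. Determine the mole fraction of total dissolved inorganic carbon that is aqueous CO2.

α₀ = 1 / (1 + K1/[H⁺] + K1K2/[H⁺]²) = 1 / (1 + 10^+1.60 + 10^-0.86)
   = 1 / (1 + 39.811 + 0.13804) = 1/40.949 = 0.02442

α₀ = 0.0244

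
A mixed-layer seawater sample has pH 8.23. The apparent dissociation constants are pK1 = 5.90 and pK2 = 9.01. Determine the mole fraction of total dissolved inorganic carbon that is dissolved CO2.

α₀ = 0.00400

α₀ = 1 / (1 + K1/[H⁺] + K1K2/[H⁺]²) = 1 / (1 + 10^+2.33 + 10^+1.55)
   = 1 / (1 + 213.80 + 35.481) = 1/250.28 = 0.003996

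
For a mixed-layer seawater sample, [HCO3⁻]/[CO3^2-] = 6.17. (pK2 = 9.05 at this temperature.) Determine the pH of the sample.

pH = 8.26

From K2 = [H⁺][CO3^2-]/[HCO3⁻]:  pH = pK2 − log₁₀([HCO3⁻]/[CO3^2-])
log₁₀(6.17) = +0.790
pH = 9.05 − (+0.790) = 8.26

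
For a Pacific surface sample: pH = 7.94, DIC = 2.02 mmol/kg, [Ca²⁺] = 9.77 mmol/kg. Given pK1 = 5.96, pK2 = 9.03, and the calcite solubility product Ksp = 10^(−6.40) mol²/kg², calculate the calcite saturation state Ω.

Ω = 3.69

α₂ = 1 / (1 + [H⁺]/K2 + [H⁺]²/(K1K2)) = 1 / (1 + 10^+1.09 + 10^-0.89)
   = 1 / (1 + 12.303 + 0.12882) = 1/13.432 = 0.07445
[CO3²⁻] = α₂ × DIC = 0.07445 × 2.02 = 0.1504 mmol/kg
Ksp = 10^(−6.40) = 3.981×10^-7
Ω = [Ca²⁺][CO3²⁻]/Ksp = (9.77×10^-3)(1.504×10^-4) / 3.981×10^-7 = 3.69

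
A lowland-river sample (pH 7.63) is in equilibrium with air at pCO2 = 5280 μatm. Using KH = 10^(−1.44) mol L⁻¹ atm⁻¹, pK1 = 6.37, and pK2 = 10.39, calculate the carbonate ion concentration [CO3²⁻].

[CO2*] = KH · pCO2 = 10^(−1.44) × 5280×10^-6 = 1.917×10^-4 mol/L
α₀ = 1/(1 + K1/[H⁺] + K1K2/[H⁺]²) = 1/(1 + 10^+1.26 + 10^-1.50) = 0.05201
DIC = [CO2*]/α₀ = 1.917×10^-4 / 0.05201 = 3.686 mmol/L
[CO3²⁻] = α₂·DIC; α₂ = 0.001645, so [CO3²⁻] = 0.001645 × 3.686 = 0.00606 mmol/L = 6.06 μmol/L

[CO3²⁻] = 6.06 μmol/L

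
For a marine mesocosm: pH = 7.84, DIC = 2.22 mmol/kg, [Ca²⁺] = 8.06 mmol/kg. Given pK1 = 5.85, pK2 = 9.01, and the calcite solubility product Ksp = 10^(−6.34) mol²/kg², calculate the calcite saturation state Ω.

Ω = 2.46

α₂ = 1 / (1 + [H⁺]/K2 + [H⁺]²/(K1K2)) = 1 / (1 + 10^+1.17 + 10^-0.82)
   = 1 / (1 + 14.791 + 0.15136) = 1/15.942 = 0.06273
[CO3²⁻] = α₂ × DIC = 0.06273 × 2.22 = 0.1393 mmol/kg
Ksp = 10^(−6.34) = 4.571×10^-7
Ω = [Ca²⁺][CO3²⁻]/Ksp = (8.06×10^-3)(1.393×10^-4) / 4.571×10^-7 = 2.46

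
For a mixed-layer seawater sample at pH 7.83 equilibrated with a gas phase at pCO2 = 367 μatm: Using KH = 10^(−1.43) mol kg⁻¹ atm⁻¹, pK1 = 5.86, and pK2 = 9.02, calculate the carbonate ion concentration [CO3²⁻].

[CO2*] = KH · pCO2 = 10^(−1.43) × 367×10^-6 = 1.364×10^-5 mol/kg
α₀ = 1/(1 + K1/[H⁺] + K1K2/[H⁺]²) = 1/(1 + 10^+1.97 + 10^+0.78) = 0.009965
DIC = [CO2*]/α₀ = 1.364×10^-5 / 0.009965 = 1.368 mmol/kg
[CO3²⁻] = α₂·DIC; α₂ = 0.06005, so [CO3²⁻] = 0.06005 × 1.368 = 0.0822 mmol/kg

[CO3²⁻] = 0.0822 mmol/kg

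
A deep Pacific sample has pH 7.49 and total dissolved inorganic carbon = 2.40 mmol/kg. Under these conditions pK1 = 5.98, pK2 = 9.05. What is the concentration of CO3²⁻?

[CO3²⁻] = 0.0625 mmol/kg

α₂ = 1 / (1 + [H⁺]/K2 + [H⁺]²/(K1K2)) = 1 / (1 + 10^+1.56 + 10^+0.05)
   = 1 / (1 + 36.308 + 1.1220) = 1/38.430 = 0.02602
[CO3²⁻] = α₂ × DIC = 0.02602 × 2.40 = 0.0625 mmol/kg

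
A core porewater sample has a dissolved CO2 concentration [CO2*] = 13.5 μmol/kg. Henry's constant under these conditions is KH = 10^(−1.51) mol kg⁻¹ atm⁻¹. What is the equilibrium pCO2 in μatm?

pCO2 = 437 μatm

KH = 10^(−1.51) = 3.090×10^-2 mol kg⁻¹ atm⁻¹
pCO2 = [CO2*]/KH = 13.5×10^-6 / 3.090×10^-2 = 4.37×10^-4 atm = 437 μatm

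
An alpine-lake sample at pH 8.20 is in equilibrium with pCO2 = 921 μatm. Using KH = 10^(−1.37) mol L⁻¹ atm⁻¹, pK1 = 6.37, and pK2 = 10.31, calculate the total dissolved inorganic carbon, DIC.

DIC = 2.72 mmol/L

[CO2*] = KH · pCO2 = 10^(−1.37) × 921×10^-6 = 3.929×10^-5 mol/L
α₀ = 1/(1 + K1/[H⁺] + K1K2/[H⁺]²) = 1/(1 + 10^+1.83 + 10^-0.28) = 0.01446
DIC = [CO2*]/α₀ = 3.929×10^-5 / 0.01446 = 2.72 mmol/L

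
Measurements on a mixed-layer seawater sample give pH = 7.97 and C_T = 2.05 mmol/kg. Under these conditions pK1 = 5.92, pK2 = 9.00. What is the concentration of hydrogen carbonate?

α₁ = 1 / (1 + [H⁺]/K1 + K2/[H⁺]) = 1 / (1 + 10^-2.05 + 10^-1.03)
   = 1 / (1 + 0.0089125 + 0.093325) = 1/1.1022 = 0.9072
[HCO3⁻] = α₁ × DIC = 0.9072 × 2.05 = 1.86 mmol/kg

[HCO3⁻] = 1.86 mmol/kg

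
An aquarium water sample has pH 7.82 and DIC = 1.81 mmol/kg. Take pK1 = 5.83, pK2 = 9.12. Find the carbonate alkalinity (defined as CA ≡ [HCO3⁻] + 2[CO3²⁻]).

CA = [HCO3⁻] + 2[CO3²⁻] = (α₁ + 2α₂)·DIC
At pH 7.82: [H⁺]/K1 = 10^-1.99 = 0.010233, K2/[H⁺] = 10^-1.30 = 0.050119
α₁ = 1/(1 + 0.010233 + 0.050119) = 1/1.0604 = 0.9431; α₂ = α₁·K2/[H⁺] = 0.04727
α₁ + 2α₂ = 1.0376
CA = 1.0376 × 1.81 = 1.88 mmol/kg

CA = 1.88 mmol/kg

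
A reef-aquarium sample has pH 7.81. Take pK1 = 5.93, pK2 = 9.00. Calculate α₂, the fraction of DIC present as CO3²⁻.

α₂ = 0.0599

α₂ = 1 / (1 + [H⁺]/K2 + [H⁺]²/(K1K2)) = 1 / (1 + 10^+1.19 + 10^-0.69)
   = 1 / (1 + 15.488 + 0.20417) = 1/16.692 = 0.05991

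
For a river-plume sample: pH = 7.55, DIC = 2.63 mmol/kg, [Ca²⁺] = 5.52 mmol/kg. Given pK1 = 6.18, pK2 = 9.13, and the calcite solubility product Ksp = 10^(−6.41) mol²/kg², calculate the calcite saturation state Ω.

Ω = 0.918

α₂ = 1 / (1 + [H⁺]/K2 + [H⁺]²/(K1K2)) = 1 / (1 + 10^+1.58 + 10^+0.21)
   = 1 / (1 + 38.019 + 1.6218) = 1/40.641 = 0.02461
[CO3²⁻] = α₂ × DIC = 0.02461 × 2.63 = 0.06471 mmol/kg
Ksp = 10^(−6.41) = 3.890×10^-7
Ω = [Ca²⁺][CO3²⁻]/Ksp = (5.52×10^-3)(6.471×10^-5) / 3.890×10^-7 = 0.918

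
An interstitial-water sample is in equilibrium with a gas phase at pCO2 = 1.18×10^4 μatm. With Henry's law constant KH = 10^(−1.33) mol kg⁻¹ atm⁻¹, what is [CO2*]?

KH = 10^(−1.33) = 4.677×10^-2 mol kg⁻¹ atm⁻¹
[CO2*] = KH · pCO2 = 4.677×10^-2 × 1.18×10^4×10^-6 atm = 5.52×10^-4 mol/kg

[CO2*] = 552 μmol/kg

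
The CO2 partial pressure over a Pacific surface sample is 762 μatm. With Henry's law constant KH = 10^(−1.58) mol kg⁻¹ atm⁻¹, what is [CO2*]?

KH = 10^(−1.58) = 2.630×10^-2 mol kg⁻¹ atm⁻¹
[CO2*] = KH · pCO2 = 2.630×10^-2 × 762×10^-6 atm = 2.00×10^-5 mol/kg

[CO2*] = 20.0 μmol/kg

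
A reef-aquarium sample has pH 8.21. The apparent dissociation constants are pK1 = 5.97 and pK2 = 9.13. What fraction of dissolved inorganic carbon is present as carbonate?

α₂ = 1 / (1 + [H⁺]/K2 + [H⁺]²/(K1K2)) = 1 / (1 + 10^+0.92 + 10^-1.32)
   = 1 / (1 + 8.3176 + 0.047863) = 1/9.3655 = 0.1068

α₂ = 0.107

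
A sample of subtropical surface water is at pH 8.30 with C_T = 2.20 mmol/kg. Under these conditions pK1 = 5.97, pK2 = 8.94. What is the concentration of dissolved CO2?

[CO2*] = 8.34 μmol/kg

α₀ = 1 / (1 + K1/[H⁺] + K1K2/[H⁺]²) = 1 / (1 + 10^+2.33 + 10^+1.69)
   = 1 / (1 + 213.80 + 48.978) = 1/263.77 = 0.003791
[CO2*] = α₀ × DIC = 0.003791 × 2.20 = 0.00834 mmol/kg = 8.34 μmol/kg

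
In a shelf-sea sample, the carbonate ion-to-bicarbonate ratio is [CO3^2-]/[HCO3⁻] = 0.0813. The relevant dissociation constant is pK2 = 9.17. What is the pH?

From K2 = [H⁺][CO3^2-]/[HCO3⁻]:  pH = pK2 + log₁₀([CO3^2-]/[HCO3⁻])
log₁₀(0.0813) = -1.090
pH = 9.17 + (-1.090) = 8.08

pH = 8.08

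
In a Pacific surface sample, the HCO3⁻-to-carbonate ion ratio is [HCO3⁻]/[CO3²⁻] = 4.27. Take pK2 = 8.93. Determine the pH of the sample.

pH = 8.30

From K2 = [H⁺][CO3²⁻]/[HCO3⁻]:  pH = pK2 − log₁₀([HCO3⁻]/[CO3²⁻])
log₁₀(4.27) = +0.630
pH = 8.93 − (+0.630) = 8.30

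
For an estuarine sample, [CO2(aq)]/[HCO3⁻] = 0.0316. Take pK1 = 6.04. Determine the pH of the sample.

pH = 7.54

From K1 = [H⁺][HCO3⁻]/[CO2(aq)]:  pH = pK1 − log₁₀([CO2(aq)]/[HCO3⁻])
log₁₀(0.0316) = -1.500
pH = 6.04 − (-1.500) = 7.54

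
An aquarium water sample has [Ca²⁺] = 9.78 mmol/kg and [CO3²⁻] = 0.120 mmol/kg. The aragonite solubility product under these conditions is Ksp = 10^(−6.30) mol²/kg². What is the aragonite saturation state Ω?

Ksp = 10^(−6.30) = 5.012×10^-7
Ω = [Ca²⁺][CO3²⁻]/Ksp = (9.78×10^-3)(0.120×10^-3) / 5.012×10^-7 = 2.34

Ω = 2.34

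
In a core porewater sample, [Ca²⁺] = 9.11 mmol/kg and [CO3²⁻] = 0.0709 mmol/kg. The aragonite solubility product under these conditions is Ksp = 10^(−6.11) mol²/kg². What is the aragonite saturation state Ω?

Ksp = 10^(−6.11) = 7.762×10^-7
Ω = [Ca²⁺][CO3²⁻]/Ksp = (9.11×10^-3)(0.0709×10^-3) / 7.762×10^-7 = 0.832

Ω = 0.832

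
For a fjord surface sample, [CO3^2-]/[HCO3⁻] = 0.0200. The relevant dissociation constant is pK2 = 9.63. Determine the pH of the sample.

pH = 7.93

From K2 = [H⁺][CO3^2-]/[HCO3⁻]:  pH = pK2 + log₁₀([CO3^2-]/[HCO3⁻])
log₁₀(0.0200) = -1.699
pH = 9.63 + (-1.699) = 7.93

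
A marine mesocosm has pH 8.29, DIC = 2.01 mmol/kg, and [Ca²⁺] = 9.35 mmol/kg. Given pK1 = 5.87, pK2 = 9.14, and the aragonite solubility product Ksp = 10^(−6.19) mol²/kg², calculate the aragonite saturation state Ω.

Ω = 3.59

α₂ = 1 / (1 + [H⁺]/K2 + [H⁺]²/(K1K2)) = 1 / (1 + 10^+0.85 + 10^-1.57)
   = 1 / (1 + 7.0795 + 0.026915) = 1/8.1064 = 0.1234
[CO3²⁻] = α₂ × DIC = 0.1234 × 2.01 = 0.2480 mmol/kg
Ksp = 10^(−6.19) = 6.457×10^-7
Ω = [Ca²⁺][CO3²⁻]/Ksp = (9.35×10^-3)(2.480×10^-4) / 6.457×10^-7 = 3.59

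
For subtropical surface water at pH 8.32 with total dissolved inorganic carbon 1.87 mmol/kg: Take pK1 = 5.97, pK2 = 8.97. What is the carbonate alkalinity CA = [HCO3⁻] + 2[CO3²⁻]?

CA = 2.20 mmol/kg

CA = [HCO3⁻] + 2[CO3²⁻] = (α₁ + 2α₂)·DIC
At pH 8.32: [H⁺]/K1 = 10^-2.35 = 0.0044668, K2/[H⁺] = 10^-0.65 = 0.22387
α₁ = 1/(1 + 0.0044668 + 0.22387) = 1/1.2283 = 0.8141; α₂ = α₁·K2/[H⁺] = 0.1823
α₁ + 2α₂ = 1.1786
CA = 1.1786 × 1.87 = 2.20 mmol/kg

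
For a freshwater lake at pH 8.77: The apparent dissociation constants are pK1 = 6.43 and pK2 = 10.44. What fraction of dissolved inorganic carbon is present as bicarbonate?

α₁ = 1 / (1 + [H⁺]/K1 + K2/[H⁺]) = 1 / (1 + 10^-2.34 + 10^-1.67)
   = 1 / (1 + 0.0045709 + 0.021380) = 1/1.0260 = 0.9747

α₁ = 0.975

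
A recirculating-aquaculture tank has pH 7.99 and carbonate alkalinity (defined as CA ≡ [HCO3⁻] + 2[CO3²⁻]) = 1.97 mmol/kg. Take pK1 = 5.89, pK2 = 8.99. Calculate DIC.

DIC = 1.82 mmol/kg

CA = [HCO3⁻] + 2[CO3²⁻] = (α₁ + 2α₂)·DIC
At pH 7.99: [H⁺]/K1 = 10^-2.10 = 0.0079433, K2/[H⁺] = 10^-1.00 = 0.10000
α₁ = 1/(1 + 0.0079433 + 0.10000) = 1/1.1079 = 0.9026; α₂ = α₁·K2/[H⁺] = 0.09026
α₁ + 2α₂ = 1.0831
DIC = CA / (α₁ + 2α₂) = 1.97 / 1.0831 = 1.82 mmol/kg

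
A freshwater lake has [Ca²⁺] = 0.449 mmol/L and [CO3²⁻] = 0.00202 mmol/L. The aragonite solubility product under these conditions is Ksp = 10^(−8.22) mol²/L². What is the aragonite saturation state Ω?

Ksp = 10^(−8.22) = 6.026×10^-9
Ω = [Ca²⁺][CO3²⁻]/Ksp = (0.449×10^-3)(0.00202×10^-3) / 6.026×10^-9 = 0.151

Ω = 0.151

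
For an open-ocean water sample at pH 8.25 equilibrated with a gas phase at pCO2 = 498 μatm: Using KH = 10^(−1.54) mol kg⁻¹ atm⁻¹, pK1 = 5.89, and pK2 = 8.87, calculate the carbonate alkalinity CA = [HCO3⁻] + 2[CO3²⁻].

CA = 4.87 mmol/kg

[CO2*] = KH · pCO2 = 10^(−1.54) × 498×10^-6 = 1.436×10^-5 mol/kg
α₀ = 1/(1 + K1/[H⁺] + K1K2/[H⁺]²) = 1/(1 + 10^+2.36 + 10^+1.74) = 0.003508
DIC = [CO2*]/α₀ = 1.436×10^-5 / 0.003508 = 4.094 mmol/kg
CA = (α₁ + 2α₂)·DIC = (0.8037 + 2×0.1928) × 4.094 = 4.87 mmol/kg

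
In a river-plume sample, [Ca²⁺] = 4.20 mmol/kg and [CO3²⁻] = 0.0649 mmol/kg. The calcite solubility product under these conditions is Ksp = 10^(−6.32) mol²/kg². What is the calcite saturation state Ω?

Ksp = 10^(−6.32) = 4.786×10^-7
Ω = [Ca²⁺][CO3²⁻]/Ksp = (4.20×10^-3)(0.0649×10^-3) / 4.786×10^-7 = 0.570

Ω = 0.570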